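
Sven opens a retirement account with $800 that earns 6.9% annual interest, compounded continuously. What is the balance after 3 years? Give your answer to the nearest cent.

$983.99

A = P·e^(rt) = 800·e^(0.069·3) = 800·e^0.207.
e^0.207 ≈ 1.22998257, so A ≈ 983.9861.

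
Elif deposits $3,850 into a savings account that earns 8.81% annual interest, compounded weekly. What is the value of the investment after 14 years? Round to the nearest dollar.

Periodic rate = 8.81%/52 = 0.00169423; periods = 52·14 = 728.
A = 3,850·(1 + 0.0881/52)^728 ≈ 3,850·3.429300644 ≈ 13,202.8075.

$13,203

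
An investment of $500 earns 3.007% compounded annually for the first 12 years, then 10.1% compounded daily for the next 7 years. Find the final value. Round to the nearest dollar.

$1,447

Phase 1: 500·(1 + 0.03007)^12 ≈ 713.4620.
Phase 2: 713.4620·(1 + 0.101/365)^2555 ≈ 1,446.6871.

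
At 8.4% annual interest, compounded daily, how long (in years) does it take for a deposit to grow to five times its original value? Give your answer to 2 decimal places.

(1 + 0.000230137)^(365t) = 5.
365t = ln 5 / ln(1 + 0.000230137) ≈ 1.6094/0.000230111 ≈ 6994.1956.
t ≈ 19.1622.

19.16 years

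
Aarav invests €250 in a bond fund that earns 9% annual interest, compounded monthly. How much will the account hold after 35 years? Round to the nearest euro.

Periodic rate = 9%/12 = 0.0075; periods = 12·35 = 420.
A = 250·(1 + 0.0075)^420 ≈ 250·23.06338355 ≈ 5,765.8459.

€5,766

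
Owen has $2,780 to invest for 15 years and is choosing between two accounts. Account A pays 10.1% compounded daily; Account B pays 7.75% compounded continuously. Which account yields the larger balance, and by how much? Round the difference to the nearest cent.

A: (1 + 0.101/365)^5475 ≈ 4.5484678003, so 2,780 × 4.5484678003 ≈ 12,644.7405.
B: e^(0.0775·15) = e^1.1625 ≈ 3.197918086, so 2,780 × 3.197918086 ≈ 8,890.2123.
Difference ≈ 3,754.5282 in favor of A.

Account A, by $3,754.53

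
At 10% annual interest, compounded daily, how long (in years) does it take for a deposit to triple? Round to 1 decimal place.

(1 + 0.000273973)^(365t) = 3.
365t = ln 3 / ln(1 + 0.000273973) ≈ 1.0986/0.000273935 ≈ 4010.4841.
t ≈ 10.9876.

11.0 years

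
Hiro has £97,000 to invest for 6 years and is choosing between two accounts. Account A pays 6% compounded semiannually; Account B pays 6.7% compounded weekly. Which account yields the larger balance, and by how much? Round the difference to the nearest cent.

Account A growth factor: (1 + 0.03)^12 ≈ 1.42576088685; balance ≈ 138,298.8060.
Account B growth factor: (1 + 0.067/52)^312 ≈ 1.49442458754; balance ≈ 144,959.1850.
Account B is larger by 6,660.3790.

Account B, by £6,660.38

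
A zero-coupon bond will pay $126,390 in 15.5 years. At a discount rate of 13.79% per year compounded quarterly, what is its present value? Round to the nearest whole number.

Growth factor = (1 + 0.034475)^62 ≈ 8.17786572003.
P = 126,390/8.17786572003 ≈ 15,455.1327.

$15,455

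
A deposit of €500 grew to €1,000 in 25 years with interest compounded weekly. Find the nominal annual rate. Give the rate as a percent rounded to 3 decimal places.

The 1300-period growth factor is 1,000/500 = 2.
r/52 = 2^(1/1300) − 1 ≈ 0.000533332, so r ≈ 52·0.000533332 = 2.77333%.

2.773%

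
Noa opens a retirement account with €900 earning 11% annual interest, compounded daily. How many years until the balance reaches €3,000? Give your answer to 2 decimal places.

We need (1 + 0.00030137)^(365t) = 3.3333, so 365t = ln 3.3333 / ln 1.000301 ≈ 3995.6026.
t ≈ 3995.6026/365 = 10.9469 years.

10.95 years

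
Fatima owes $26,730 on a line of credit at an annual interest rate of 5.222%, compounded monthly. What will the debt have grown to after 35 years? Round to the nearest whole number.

$165,591

Growth factor = (1 + 0.05222/12)^420 ≈ 6.19495176508.
A ≈ 26,730 × 6.19495176508 ≈ 165,591.0607.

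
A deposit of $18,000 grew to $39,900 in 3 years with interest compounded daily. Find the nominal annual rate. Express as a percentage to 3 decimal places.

(1 + r/365)^1095 = 39,900/18,000 = 2.21667.
1 + r/365 = 2.21667^(1/1095) ≈ 1.000727, so r/365 ≈ 0.000727209.
r ≈ 365·0.000727209 = 26.54313%.

26.543%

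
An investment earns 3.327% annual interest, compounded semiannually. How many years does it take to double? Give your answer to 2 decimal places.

(1 + 0.016635)^(2t) = 2.
2t = ln 2 / ln(1 + 0.016635) ≈ 0.69315/0.0164982 ≈ 42.0136.
t ≈ 21.0068.

21.01 years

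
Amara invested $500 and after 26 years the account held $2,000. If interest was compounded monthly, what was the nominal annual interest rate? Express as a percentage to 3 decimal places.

5.344%

(1 + r/12)^312 = 2,000/500 = 4.
1 + r/12 = 4^(1/312) ≈ 1.004453, so r/12 ≈ 0.00445314.
r ≈ 12·0.00445314 = 5.34376%.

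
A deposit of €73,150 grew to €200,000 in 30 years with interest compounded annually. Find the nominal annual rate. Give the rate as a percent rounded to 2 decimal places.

(1 + r)^30 = 200,000/73,150 = 2.73411.
1 + r = 2.73411^(1/30) ≈ 1.034095, so r ≈ 0.0340952.
r ≈ 3.40952%.

3.41%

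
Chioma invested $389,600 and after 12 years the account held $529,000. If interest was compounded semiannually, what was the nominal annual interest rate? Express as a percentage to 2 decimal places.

2.57%

The 24-period growth factor is 529,000/389,600 = 1.3578.
r/2 = 1.3578^(1/24) − 1 ≈ 0.0128261, so r ≈ 2·0.0128261 = 2.56521%.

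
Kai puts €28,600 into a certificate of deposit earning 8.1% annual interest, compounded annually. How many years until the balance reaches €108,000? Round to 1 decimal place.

We need (1 + 0.081)^t = 3.7762, so t = ln 3.7762 / ln 1.081 ≈ 17.0597.

17.1 years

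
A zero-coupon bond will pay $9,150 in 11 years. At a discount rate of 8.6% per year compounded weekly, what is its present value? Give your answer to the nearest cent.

$3,555.64

Periodic rate = 8.6%/52 = 0.00165385; 572 periods.
P = 9,150/(1 + 0.086/52)^572 ≈ 9,150/2.573375837 ≈ 3,555.6408.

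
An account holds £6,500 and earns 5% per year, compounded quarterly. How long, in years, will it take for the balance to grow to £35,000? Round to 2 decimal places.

We need (1 + 0.0125)^(4t) = 5.3846, so 4t = ln 5.3846 / ln 1.0125 ≈ 135.5237.
t ≈ 135.5237/4 = 33.8809 years.

33.88 years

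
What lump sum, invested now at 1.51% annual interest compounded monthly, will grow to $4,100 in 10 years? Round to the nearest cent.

$3,525.71

Growth factor = (1 + 0.0151/12)^120 ≈ 1.162886266.
P = 4,100/1.162886266 ≈ 3,525.7102.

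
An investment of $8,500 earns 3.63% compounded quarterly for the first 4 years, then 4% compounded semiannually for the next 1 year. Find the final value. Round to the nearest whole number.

$10,219

After 4 years at 3.63%: 8,500 × 1.1555138237 ≈ 9,821.8675.
Then 1 years at 4%: 9,821.8675 × 1.0404 ≈ 10,218.6709.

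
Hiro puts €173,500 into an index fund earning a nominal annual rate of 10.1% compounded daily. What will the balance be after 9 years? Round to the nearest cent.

€430,545.00

Growth factor = (1 + 0.101/365)^3285 ≈ 2.48152739938.
A ≈ 173,500 × 2.48152739938 ≈ 430,545.0038.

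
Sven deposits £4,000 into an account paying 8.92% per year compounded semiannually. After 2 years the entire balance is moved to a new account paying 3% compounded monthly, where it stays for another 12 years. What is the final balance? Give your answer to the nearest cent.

After 2 years at 8.92%: 4,000 × 1.190693783 ≈ 4,762.7751.
Then 12 years at 3%: 4,762.7751 × 1.432685634 ≈ 6,823.5595.

£6,823.56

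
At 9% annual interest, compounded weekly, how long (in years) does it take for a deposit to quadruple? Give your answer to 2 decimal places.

15.42 years

(1 + 0.00173077)^(52t) = 4.
52t = ln 4 / ln(1 + 0.00173077) ≈ 1.3863/0.00172927 ≈ 801.6630.
t ≈ 15.4166.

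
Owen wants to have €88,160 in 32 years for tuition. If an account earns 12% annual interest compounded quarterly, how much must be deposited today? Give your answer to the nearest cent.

Growth factor = (1 + 0.03)^128 ≈ 43.970839999.
P = 88,160/43.970839999 ≈ 2,004.9651.

€2,004.97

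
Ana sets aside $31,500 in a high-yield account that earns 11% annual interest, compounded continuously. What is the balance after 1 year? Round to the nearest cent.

$35,162.76

A = P·e^(rt) = 31,500·e^(0.11·1) = 31,500·e^0.11.
e^0.11 ≈ 1.1162780705, so A ≈ 35,162.7592.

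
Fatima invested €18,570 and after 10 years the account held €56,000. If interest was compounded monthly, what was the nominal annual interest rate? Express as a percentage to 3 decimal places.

(1 + r/12)^120 = 56,000/18,570 = 3.01562.
1 + r/12 = 3.01562^(1/120) ≈ 1.009241, so r/12 ≈ 0.0092408.
r ≈ 12·0.0092408 = 11.08897%.

11.089%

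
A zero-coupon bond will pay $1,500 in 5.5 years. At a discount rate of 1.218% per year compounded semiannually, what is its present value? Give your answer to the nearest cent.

$1,403.09

Periodic rate = 1.218%/2 = 0.00609; 11 periods.
P = 1,500/(1 + 0.00609)^11 ≈ 1,500/1.069067571 ≈ 1,403.0919.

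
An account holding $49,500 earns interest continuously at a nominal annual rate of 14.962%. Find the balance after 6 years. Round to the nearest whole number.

$121,473

A = P·e^(rt) = 49,500·e^(0.14962·6) = 49,500·e^0.89772.
e^0.89772 ≈ 2.45400160421, so A ≈ 121,473.0794.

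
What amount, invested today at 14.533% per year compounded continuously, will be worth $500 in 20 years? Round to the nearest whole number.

$27

P = A·e^(−rt) = 500·e^(−2.9066).
e^(−2.9066) ≈ 0.0546612626, so P ≈ 27.3306.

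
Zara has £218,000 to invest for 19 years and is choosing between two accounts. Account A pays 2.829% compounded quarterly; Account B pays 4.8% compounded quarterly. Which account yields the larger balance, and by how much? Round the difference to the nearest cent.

Account B, by £167,274.74

A: (1 + 0.0070725)^76 ≈ 1.70850401933, so 218,000 × 1.70850401933 ≈ 372,453.8762.
B: (1 + 0.012)^76 ≈ 2.4758193352, so 218,000 × 2.4758193352 ≈ 539,728.6151.
Difference ≈ 167,274.7389 in favor of B.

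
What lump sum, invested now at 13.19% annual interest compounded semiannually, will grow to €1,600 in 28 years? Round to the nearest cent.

€44.76

Periodic rate = 13.19%/2 = 0.06595; 56 periods.
P = 1,600/(1 + 0.06595)^56 ≈ 1,600/35.74890139 ≈ 44.7566.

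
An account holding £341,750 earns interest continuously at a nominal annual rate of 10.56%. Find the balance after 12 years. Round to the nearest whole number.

£1,213,519

A = P·e^(rt) = 341,750·e^(0.1056·12) = 341,750·e^1.2672.
e^1.2672 ≈ 3.550896120704, so A ≈ 1,213,518.7493.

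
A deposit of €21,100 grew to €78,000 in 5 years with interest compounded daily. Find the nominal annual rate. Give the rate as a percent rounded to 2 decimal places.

The 1825-period growth factor is 78,000/21,100 = 3.69668.
r/365 = 3.69668^(1/1825) − 1 ≈ 0.00071666, so r ≈ 365·0.00071666 = 26.15808%.

26.16%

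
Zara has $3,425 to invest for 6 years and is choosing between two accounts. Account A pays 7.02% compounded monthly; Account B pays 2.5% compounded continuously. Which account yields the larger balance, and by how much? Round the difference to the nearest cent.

A: (1 + 0.00585)^72 ≈ 1.521920119, so 3,425 × 1.521920119 ≈ 5,212.5764.
B: e^(0.025·6) = e^0.15 ≈ 1.161834243, so 3,425 × 1.161834243 ≈ 3,979.2823.
Difference ≈ 1,233.2941 in favor of A.

Account A, by $1,233.29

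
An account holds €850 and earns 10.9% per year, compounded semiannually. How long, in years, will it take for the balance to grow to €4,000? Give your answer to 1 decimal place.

14.6 years

We need (1 + 0.0545)^(2t) = 4.7059, so 2t = ln 4.7059 / ln 1.0545 ≈ 29.1862.
t ≈ 29.1862/2 = 14.5931 years.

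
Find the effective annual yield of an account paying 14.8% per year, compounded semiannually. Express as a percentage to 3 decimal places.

One year is 2 periods at 0.074 each: (1 + 0.074)^2 ≈ 1.153476.
EAR = 1.153476 − 1 ≈ 15.34760%.

15.348%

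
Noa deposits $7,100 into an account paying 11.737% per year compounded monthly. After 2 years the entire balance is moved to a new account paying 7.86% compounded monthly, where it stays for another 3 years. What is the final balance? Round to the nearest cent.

After 2 years at 11.737%: 7,100 × 1.2631384465 ≈ 8,968.2830.
Then 3 years at 7.86%: 8,968.2830 × 1.2649481215 ≈ 11,344.4127.

$11,344.41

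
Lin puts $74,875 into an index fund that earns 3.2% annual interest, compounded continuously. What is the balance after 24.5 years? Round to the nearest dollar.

$163,992

A = P·e^(rt) = 74,875·e^(0.032·24.5) = 74,875·e^0.784.
e^0.784 ≈ 2.19021562963, so A ≈ 163,992.3953.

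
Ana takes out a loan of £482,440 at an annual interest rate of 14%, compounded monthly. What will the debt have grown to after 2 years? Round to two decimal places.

£637,297.02

Periodic rate = 14%/12 = 0.0116667; periods = 12·2 = 24.
A = 482,440·(1 + 0.14/12)^24 ≈ 482,440·1.3209871001 ≈ 637,297.0166.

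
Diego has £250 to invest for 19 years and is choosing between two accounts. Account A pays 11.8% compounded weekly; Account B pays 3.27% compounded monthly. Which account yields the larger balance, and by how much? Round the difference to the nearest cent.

A: (1 + 0.118/52)^988 ≈ 9.388260578, so 250 × 9.388260578 ≈ 2,347.0651.
B: (1 + 0.002725)^228 ≈ 1.85977407, so 250 × 1.85977407 ≈ 464.9435.
Difference ≈ 1,882.1216 in favor of A.

Account A, by £1,882.12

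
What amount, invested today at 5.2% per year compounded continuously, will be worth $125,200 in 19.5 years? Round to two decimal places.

$45,418.18

P = A·e^(−rt) = 125,200·e^(−1.014).
e^(−1.014) ≈ 0.362765013524, so P ≈ 45,418.1797.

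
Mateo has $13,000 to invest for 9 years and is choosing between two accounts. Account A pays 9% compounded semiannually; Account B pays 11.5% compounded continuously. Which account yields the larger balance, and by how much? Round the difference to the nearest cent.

Account B, by $7,886.16

A: (1 + 0.045)^18 ≈ 2.2084787664, so 13,000 × 2.2084787664 ≈ 28,710.2240.
B: e^(0.115·9) = e^1.035 ≈ 2.8151062356, so 13,000 × 2.8151062356 ≈ 36,596.3811.
Difference ≈ 7,886.1571 in favor of B.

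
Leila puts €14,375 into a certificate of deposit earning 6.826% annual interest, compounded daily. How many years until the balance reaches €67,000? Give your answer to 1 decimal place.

We need (1 + 0.000187014)^(365t) = 4.6609, so 365t = ln 4.6609 / ln 1.000187 ≈ 8231.1936.
t ≈ 8231.1936/365 = 22.5512 years.

22.6 years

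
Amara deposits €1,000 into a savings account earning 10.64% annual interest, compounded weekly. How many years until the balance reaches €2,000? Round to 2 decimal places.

(1 + 0.00204615)^(52t) = 2,000/1,000 = 2.
52t·ln(1 + 0.00204615) = ln(2); 52t = 0.69315/0.00204406 ≈ 339.1026.
t ≈ 6.5212 years.

6.52 years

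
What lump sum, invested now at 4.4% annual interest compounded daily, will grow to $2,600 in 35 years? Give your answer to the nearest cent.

Growth factor = (1 + 0.044/365)^12775 ≈ 4.66415735.
P = 2,600/4.66415735 ≈ 557.4426.

$557.44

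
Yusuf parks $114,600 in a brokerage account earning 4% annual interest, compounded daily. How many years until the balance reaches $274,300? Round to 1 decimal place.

(1 + 0.000109589)^(365t) = 274,300/114,600 = 2.3935.
365t·ln(1 + 0.000109589) = ln(2.3935); 365t = 0.87277/0.000109583 ≈ 7964.5045.
t ≈ 21.8206 years.

21.8 years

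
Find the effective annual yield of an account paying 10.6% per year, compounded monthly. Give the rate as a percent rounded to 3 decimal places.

11.130%

EAR = (1 + 10.6%/12)^12 − 1 = (1 + 0.00883333)^12 − 1.
(1 + 0.00883333)^12 ≈ 1.111305, so EAR ≈ 11.13045%.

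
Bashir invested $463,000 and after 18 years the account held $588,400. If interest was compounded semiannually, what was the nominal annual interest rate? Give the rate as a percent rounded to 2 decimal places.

1.34%

The 36-period growth factor is 588,400/463,000 = 1.27084.
r/2 = 1.27084^(1/36) − 1 ≈ 0.00667999, so r ≈ 2·0.00667999 = 1.33600%.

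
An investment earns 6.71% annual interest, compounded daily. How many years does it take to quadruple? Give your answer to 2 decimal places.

20.66 years

(1 + 0.000183836)^(365t) = 4.
365t = ln 4 / ln(1 + 0.000183836) ≈ 1.3863/0.000183819 ≈ 7541.6386.
t ≈ 20.6620.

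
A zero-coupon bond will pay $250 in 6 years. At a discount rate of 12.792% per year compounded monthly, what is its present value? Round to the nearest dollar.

Growth factor = (1 + 0.01066)^72 ≈ 2.14568309.
P = 250/2.14568309 ≈ 116.5130.

$117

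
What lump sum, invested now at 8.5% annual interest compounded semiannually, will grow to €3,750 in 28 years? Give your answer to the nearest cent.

Growth factor = (1 + 0.0425)^56 ≈ 10.28630895.
P = 3,750/10.28630895 ≈ 364.5623.

€364.56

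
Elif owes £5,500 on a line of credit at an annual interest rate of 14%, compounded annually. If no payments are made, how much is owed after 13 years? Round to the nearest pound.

Annual rate = 14% = 0.14; years = 13.
A = 5,500·(1 + 0.14)^13 ≈ 5,500·5.4924114946 ≈ 30,208.2632.

£30,208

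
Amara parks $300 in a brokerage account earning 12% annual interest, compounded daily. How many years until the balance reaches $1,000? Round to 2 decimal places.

10.03 years

We need (1 + 0.000328767)^(365t) = 3.3333, so 365t = ln 3.3333 / ln 1.000329 ≈ 3662.6859.
t ≈ 3662.6859/365 = 10.0348 years.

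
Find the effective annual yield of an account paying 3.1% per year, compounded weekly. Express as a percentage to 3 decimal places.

EAR = (1 + 3.1%/52)^52 − 1 = (1 + 0.000596154)^52 − 1.
(1 + 0.000596154)^52 ≈ 1.031476, so EAR ≈ 3.14760%.

3.148%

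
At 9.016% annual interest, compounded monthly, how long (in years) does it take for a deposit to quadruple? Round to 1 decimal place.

15.4 years

(1 + 0.00751333)^(12t) = 4.
12t = ln 4 / ln(1 + 0.00751333) ≈ 1.3863/0.00748525 ≈ 185.2035.
t ≈ 15.4336.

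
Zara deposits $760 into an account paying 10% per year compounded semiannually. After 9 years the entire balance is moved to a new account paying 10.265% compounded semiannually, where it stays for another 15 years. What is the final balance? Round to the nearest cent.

$8,209.77

Phase 1: 760·(1 + 0.05)^18 ≈ 1,829.0306.
Phase 2: 1,829.0306·(1 + 0.051325)^30 ≈ 8,209.7651.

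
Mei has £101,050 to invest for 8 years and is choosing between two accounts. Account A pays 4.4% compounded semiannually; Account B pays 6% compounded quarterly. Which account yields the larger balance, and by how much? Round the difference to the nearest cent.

Account B, by £19,586.69

A: (1 + 0.022)^16 ≈ 1.41649267419, so 101,050 × 1.41649267419 ≈ 143,136.5847.
B: (1 + 0.015)^32 ≈ 1.61032432016, so 101,050 × 1.61032432016 ≈ 162,723.2726.
Difference ≈ 19,586.6878 in favor of B.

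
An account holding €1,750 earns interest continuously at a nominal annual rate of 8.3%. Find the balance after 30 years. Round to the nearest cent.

€21,107.23

A = P·e^(rt) = 1,750·e^(0.083·30) = 1,750·e^2.49.
e^2.49 ≈ 12.06127612, so A ≈ 21,107.2332.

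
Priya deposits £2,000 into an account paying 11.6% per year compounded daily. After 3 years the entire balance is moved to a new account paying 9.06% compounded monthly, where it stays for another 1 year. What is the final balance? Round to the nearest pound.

£3,100

After 3 years at 11.6%: 2,000 × 1.416153953 ≈ 2,832.3079.
Then 1 years at 9.06%: 2,832.3079 × 1.094458474 ≈ 3,099.8434.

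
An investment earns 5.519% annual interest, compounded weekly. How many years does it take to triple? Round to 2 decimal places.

19.92 years

(1 + 0.00106135)^(52t) = 3.
52t = ln 3 / ln(1 + 0.00106135) ≈ 1.0986/0.00106078 ≈ 1035.6613.
t ≈ 19.9166.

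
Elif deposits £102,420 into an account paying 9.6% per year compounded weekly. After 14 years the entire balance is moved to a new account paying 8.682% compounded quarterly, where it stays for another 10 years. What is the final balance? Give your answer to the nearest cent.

£925,889.53

After 14 years at 9.6%: 102,420 × 3.8296021075 ≈ 392,227.8479.
Then 10 years at 8.682%: 392,227.8479 × 2.36059101155 ≈ 925,889.5321.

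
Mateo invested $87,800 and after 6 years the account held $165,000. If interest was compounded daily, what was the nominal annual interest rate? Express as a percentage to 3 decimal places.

10.516%

The 2190-period growth factor is 165,000/87,800 = 1.87927.
r/365 = 1.87927^(1/2190) − 1 ≈ 0.000288116, so r ≈ 365·0.000288116 = 10.51625%.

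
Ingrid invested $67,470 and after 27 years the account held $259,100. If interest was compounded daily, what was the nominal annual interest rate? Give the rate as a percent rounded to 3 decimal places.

(1 + r/365)^9855 = 259,100/67,470 = 3.84023.
1 + r/365 = 3.84023^(1/9855) ≈ 1.000137, so r/365 ≈ 0.000136542.
r ≈ 365·0.000136542 = 4.98379%.

4.984%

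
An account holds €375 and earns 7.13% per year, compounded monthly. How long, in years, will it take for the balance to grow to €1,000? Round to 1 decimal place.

13.8 years

We need (1 + 0.00594167)^(12t) = 2.6667, so 12t = ln 2.6667 / ln 1.005942 ≈ 165.5664.
t ≈ 165.5664/12 = 13.7972 years.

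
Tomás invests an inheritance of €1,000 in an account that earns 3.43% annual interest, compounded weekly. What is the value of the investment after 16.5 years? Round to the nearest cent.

Growth factor = (1 + 0.0343/52)^858 ≈ 1.760791506.
A ≈ 1,000 × 1.760791506 ≈ 1,760.7915.

€1,760.79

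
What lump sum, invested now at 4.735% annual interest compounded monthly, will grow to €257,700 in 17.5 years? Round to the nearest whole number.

Periodic rate = 4.735%/12 = 0.00394583; 210 periods.
P = 257,700/(1 + 0.04735/12)^210 ≈ 257,700/2.2864364718 ≈ 112,708.1391.

€112,708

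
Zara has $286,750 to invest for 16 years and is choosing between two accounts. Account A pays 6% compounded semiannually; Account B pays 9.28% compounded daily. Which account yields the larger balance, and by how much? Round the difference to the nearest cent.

Account B, by $527,094.33

A: (1 + 0.03)^32 ≈ 2.57508275569, so 286,750 × 2.57508275569 ≈ 738,404.9802.
B: (1 + 0.0928/365)^5840 ≈ 4.413249557981, so 286,750 × 4.413249557981 ≈ 1,265,499.3108.
Difference ≈ 527,094.3306 in favor of B.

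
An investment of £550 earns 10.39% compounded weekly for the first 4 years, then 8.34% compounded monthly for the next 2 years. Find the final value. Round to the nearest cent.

£983.71

After 4 years at 10.39%: 550 × 1.51465146 ≈ 833.0583.
Then 2 years at 8.34%: 833.0583 × 1.18083645 ≈ 983.7056.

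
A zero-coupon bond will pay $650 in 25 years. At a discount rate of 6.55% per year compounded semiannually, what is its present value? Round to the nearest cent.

Growth factor = (1 + 0.03275)^50 ≈ 5.00910554.
P = 650/5.00910554 ≈ 129.7637.

$129.76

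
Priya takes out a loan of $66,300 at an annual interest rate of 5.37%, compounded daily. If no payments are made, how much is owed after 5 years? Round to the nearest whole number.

Growth factor = (1 + 0.0537/365)^1825 ≈ 1.3079751451.
A ≈ 66,300 × 1.3079751451 ≈ 86,718.7521.

$86,719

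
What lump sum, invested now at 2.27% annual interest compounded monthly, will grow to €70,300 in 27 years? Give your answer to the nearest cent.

Growth factor = (1 + 0.0227/12)^324 ≈ 1.8447080542.
P = 70,300/1.8447080542 ≈ 38,109.0113.

€38,109.01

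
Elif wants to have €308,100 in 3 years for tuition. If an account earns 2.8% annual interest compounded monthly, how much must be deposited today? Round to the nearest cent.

€283,304.49

Growth factor = (1 + 0.028/12)^36 ≈ 1.0875224769.
P = 308,100/1.0875224769 ≈ 283,304.4894.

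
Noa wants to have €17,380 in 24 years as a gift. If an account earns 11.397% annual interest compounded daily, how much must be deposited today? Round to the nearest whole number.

Periodic rate = 11.397%/365 = 0.000312247; 8760 periods.
P = 17,380/(1 + 0.11397/365)^8760 ≈ 17,380/15.407479109 ≈ 1,128.0236.

€1,128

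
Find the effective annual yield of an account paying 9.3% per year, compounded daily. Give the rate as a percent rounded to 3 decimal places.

9.745%

EAR = (1 + 9.3%/365)^365 − 1 = (1 + 0.000254795)^365 − 1.
(1 + 0.000254795)^365 ≈ 1.097449, so EAR ≈ 9.74487%.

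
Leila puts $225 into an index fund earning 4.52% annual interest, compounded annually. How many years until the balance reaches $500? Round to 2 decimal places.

18.06 years

(1 + 0.0452)^t = 500/225 = 2.2222.
t·ln(1 + 0.0452) = ln(2.2222); t = 0.79851/0.0442083 ≈ 18.0624.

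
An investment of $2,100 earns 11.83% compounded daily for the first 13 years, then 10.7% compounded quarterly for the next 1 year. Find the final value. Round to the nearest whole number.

Phase 1: 2,100·(1 + 0.1183/365)^4745 ≈ 9,772.6550.
Phase 2: 9,772.6550·(1 + 0.02675)^4 ≈ 10,861.0400.

$10,861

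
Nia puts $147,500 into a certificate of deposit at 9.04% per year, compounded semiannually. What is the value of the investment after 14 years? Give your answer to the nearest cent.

$508,598.70

Periodic rate = 9.04%/2 = 0.0452; periods = 2·14 = 28.
A = 147,500·(1 + 0.0452)^28 ≈ 147,500·3.44812681218 ≈ 508,598.7048.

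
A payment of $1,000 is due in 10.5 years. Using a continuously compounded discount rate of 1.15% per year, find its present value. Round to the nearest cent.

$886.26

P = A·e^(−rt) = 1,000·e^(−0.12075).
e^(−0.12075) ≈ 0.886255496, so P ≈ 886.2555.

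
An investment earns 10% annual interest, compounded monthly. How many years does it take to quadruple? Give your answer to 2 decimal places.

(1 + 0.00833333)^(12t) = 4.
12t = ln 4 / ln(1 + 0.00833333) ≈ 1.3863/0.0082988 ≈ 167.0475.
t ≈ 13.9206.

13.92 years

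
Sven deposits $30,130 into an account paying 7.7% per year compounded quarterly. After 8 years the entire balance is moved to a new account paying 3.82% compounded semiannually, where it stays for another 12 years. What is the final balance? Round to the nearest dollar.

$87,334

Phase 1: 30,130·(1 + 0.01925)^32 ≈ 55,460.2950.
Phase 2: 55,460.2950·(1 + 0.0191)^24 ≈ 87,334.4147.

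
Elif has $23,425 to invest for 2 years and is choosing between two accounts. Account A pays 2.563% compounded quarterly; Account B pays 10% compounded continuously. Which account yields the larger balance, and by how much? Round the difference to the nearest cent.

Account B, by $3,958.32

Account A growth factor: (1 + 0.0064075)^8 ≈ 1.0524244199; balance ≈ 24,653.0420.
Account B growth factor: e^(0.1·2) = e^0.2 ≈ 1.2214027582; balance ≈ 28,611.3596.
Account B is larger by 3,958.3176.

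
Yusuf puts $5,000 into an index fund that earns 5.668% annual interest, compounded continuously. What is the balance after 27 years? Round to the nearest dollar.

$23,099

A = P·e^(rt) = 5,000·e^(0.05668·27) = 5,000·e^1.53036.
e^1.53036 ≈ 4.6198396652, so A ≈ 23,099.1983.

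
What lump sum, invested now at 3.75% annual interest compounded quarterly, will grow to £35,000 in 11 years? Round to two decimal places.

Periodic rate = 3.75%/4 = 0.009375; 44 periods.
P = 35,000/(1 + 0.009375)^44 ≈ 35,000/1.507689591 ≈ 23,214.3275.

£23,214.33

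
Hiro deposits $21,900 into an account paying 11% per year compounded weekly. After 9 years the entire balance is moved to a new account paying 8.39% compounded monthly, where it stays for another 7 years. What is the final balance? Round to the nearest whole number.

$105,710

Phase 1: 21,900·(1 + 0.11/52)^468 ≈ 58,876.4391.
Phase 2: 58,876.4391·(1 + 0.0839/12)^84 ≈ 105,709.7798.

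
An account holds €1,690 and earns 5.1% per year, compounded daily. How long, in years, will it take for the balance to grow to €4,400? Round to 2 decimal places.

18.76 years

We need (1 + 0.000139726)^(365t) = 2.6036, so 365t = ln 2.6036 / ln 1.00014 ≈ 6848.7087.
t ≈ 6848.7087/365 = 18.7636 years.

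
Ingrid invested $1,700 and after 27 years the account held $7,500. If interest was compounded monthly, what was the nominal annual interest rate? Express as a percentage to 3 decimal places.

The 324-period growth factor is 7,500/1,700 = 4.41176.
r/12 = 4.41176^(1/324) − 1 ≈ 0.0045916, so r ≈ 12·0.0045916 = 5.50993%.

5.510%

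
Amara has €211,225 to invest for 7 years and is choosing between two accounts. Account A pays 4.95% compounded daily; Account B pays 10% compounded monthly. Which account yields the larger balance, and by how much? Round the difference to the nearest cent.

Account B, by €125,434.67

Account A growth factor: (1 + 0.0495/365)^2555 ≈ 1.41407627195; balance ≈ 298,688.2605.
Account B growth factor: (1 + 0.1/12)^84 ≈ 2.00792015267; balance ≈ 424,122.9342.
Account B is larger by 125,434.6737.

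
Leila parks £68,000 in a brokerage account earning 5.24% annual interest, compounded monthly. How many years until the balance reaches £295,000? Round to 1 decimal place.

(1 + 0.00436667)^(12t) = 295,000/68,000 = 4.3382.
12t·ln(1 + 0.00436667) = ln(4.3382); 12t = 1.4675/0.00435716 ≈ 336.7945.
t ≈ 28.0662 years.

28.1 years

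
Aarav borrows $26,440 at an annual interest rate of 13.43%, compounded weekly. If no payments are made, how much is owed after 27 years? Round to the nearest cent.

Growth factor = (1 + 0.1343/52)^1404 ≈ 37.3908303487.
A ≈ 26,440 × 37.3908303487 ≈ 988,613.5544.

$988,613.55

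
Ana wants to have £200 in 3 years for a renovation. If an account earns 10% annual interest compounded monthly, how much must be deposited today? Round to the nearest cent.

£148.35

Periodic rate = 10%/12 = 0.00833333; 36 periods.
P = 200/(1 + 0.1/12)^36 ≈ 200/1.34818184 ≈ 148.3479.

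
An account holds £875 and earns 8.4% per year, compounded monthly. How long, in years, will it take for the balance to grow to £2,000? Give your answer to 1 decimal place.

We need (1 + 0.007)^(12t) = 2.2857, so 12t = ln 2.2857 / ln 1.007 ≈ 118.5098.
t ≈ 118.5098/12 = 9.8758 years.

9.9 years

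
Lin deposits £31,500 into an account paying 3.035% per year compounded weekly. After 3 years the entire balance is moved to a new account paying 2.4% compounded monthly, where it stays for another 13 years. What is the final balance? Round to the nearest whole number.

£47,120

After 3 years at 3.035%: 31,500 × 1.0952946781 ≈ 34,501.7824.
Then 13 years at 2.4%: 34,501.7824 × 1.3657290865 ≈ 47,120.0877.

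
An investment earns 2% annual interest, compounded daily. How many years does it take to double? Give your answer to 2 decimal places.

(1 + 0.0000547945)^(365t) = 2.
365t = ln 2 / ln(1 + 0.0000547945) ≈ 0.69315/5.4793e-05 ≈ 12650.2826.
t ≈ 34.6583.

34.66 years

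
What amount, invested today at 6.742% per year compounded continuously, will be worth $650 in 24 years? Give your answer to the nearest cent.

P = A·e^(−rt) = 650·e^(−1.61808).
e^(−1.61808) ≈ 0.19827903, so P ≈ 128.8814.

$128.88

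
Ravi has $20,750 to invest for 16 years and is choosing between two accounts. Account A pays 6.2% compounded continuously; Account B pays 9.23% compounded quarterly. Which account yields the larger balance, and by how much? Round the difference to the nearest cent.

A: e^(0.062·16) = e^0.992 ≈ 2.6966223274, so 20,750 × 2.6966223274 ≈ 55,954.9133.
B: (1 + 0.023075)^64 ≈ 4.3060416703, so 20,750 × 4.3060416703 ≈ 89,350.3647.
Difference ≈ 33,395.4514 in favor of B.

Account B, by $33,395.45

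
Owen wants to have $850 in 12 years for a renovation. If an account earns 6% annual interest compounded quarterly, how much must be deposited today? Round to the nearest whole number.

Periodic rate = 6%/4 = 0.015; 48 periods.
P = 850/(1 + 0.015)^48 ≈ 850/2.04347829 ≈ 415.9574.

$416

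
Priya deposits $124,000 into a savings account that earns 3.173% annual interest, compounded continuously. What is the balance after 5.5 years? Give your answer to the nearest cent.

A = P·e^(rt) = 124,000·e^(0.03173·5.5) = 124,000·e^0.174515.
e^0.174515 ≈ 1.19066860228, so A ≈ 147,642.9067.

$147,642.91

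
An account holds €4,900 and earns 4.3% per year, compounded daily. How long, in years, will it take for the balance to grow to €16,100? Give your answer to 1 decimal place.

We need (1 + 0.000117808)^(365t) = 3.2857, so 365t = ln 3.2857 / ln 1.000118 ≈ 10098.2270.
t ≈ 10098.2270/365 = 27.6664 years.

27.7 years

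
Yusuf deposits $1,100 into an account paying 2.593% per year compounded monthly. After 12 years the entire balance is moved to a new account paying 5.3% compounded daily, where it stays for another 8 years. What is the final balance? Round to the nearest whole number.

$2,294

Phase 1: 1,100·(1 + 0.02593/12)^144 ≈ 1,501.0044.
Phase 2: 1,501.0044·(1 + 0.053/365)^2920 ≈ 2,293.5566.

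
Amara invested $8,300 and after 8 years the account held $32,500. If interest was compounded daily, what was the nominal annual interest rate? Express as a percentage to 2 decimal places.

17.07%

(1 + r/365)^2920 = 32,500/8,300 = 3.91566.
1 + r/365 = 3.91566^(1/2920) ≈ 1.000468, so r/365 ≈ 0.00046757.
r ≈ 365·0.00046757 = 17.06630%.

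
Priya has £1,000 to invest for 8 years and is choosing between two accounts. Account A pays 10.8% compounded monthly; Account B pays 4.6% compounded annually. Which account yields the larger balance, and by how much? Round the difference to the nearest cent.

A: (1 + 0.009)^96 ≈ 2.363480148, so 1,000 × 2.363480148 ≈ 2,363.4801.
B: (1 + 0.046)^8 ≈ 1.433024041, so 1,000 × 1.433024041 ≈ 1,433.0240.
Difference ≈ 930.4561 in favor of A.

Account A, by £930.46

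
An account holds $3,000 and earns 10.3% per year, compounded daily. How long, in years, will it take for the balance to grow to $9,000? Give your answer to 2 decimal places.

10.67 years

We need (1 + 0.000282192)^(365t) = 3, so 365t = ln 3 / ln 1.000282 ≈ 3893.6899.
t ≈ 3893.6899/365 = 10.6676 years.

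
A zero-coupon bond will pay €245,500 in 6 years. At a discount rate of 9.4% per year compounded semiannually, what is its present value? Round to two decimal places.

Growth factor = (1 + 0.047)^12 ≈ 1.73524251662.
P = 245,500/1.73524251662 ≈ 141,478.7833.

€141,478.78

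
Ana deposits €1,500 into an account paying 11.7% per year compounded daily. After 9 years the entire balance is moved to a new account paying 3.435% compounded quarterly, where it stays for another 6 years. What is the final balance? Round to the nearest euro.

€5,278

After 9 years at 11.7%: 1,500 × 2.865753357 ≈ 4,298.6300.
Then 6 years at 3.435%: 4,298.6300 × 1.227795263 ≈ 5,277.8376.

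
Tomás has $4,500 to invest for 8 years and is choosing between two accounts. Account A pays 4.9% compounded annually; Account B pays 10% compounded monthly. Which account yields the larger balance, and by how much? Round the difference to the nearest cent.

A: (1 + 0.049)^8 ≈ 1.466236092, so 4,500 × 1.466236092 ≈ 6,598.0624.
B: (1 + 0.1/12)^96 ≈ 2.218175631, so 4,500 × 2.218175631 ≈ 9,981.7903.
Difference ≈ 3,383.7279 in favor of B.

Account B, by $3,383.73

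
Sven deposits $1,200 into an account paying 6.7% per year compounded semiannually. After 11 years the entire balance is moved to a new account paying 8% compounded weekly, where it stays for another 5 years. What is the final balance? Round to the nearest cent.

$3,694.84

Phase 1: 1,200·(1 + 0.0335)^22 ≈ 2,477.4895.
Phase 2: 2,477.4895·(1 + 0.08/52)^260 ≈ 3,694.8442.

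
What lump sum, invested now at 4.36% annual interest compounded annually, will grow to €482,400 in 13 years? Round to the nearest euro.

Growth factor = (1 + 0.0436)^13 ≈ 1.74157794227.
P = 482,400/1.74157794227 ≈ 276,990.1871.

€276,990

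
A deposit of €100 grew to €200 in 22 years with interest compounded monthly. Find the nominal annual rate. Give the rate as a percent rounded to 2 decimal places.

(1 + r/12)^264 = 200/100 = 2.
1 + r/12 = 2^(1/264) ≈ 1.002629, so r/12 ≈ 0.00262901.
r ≈ 12·0.00262901 = 3.15481%.

3.15%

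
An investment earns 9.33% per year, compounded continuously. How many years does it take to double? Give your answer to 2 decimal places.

7.43 years

e^(0.0933t) = 2, so 0.0933t = ln 2 ≈ 0.69315.
t ≈ 0.69315/0.0933 ≈ 7.4292.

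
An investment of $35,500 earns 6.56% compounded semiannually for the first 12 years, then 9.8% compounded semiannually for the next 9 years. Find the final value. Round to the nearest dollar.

After 12 years at 6.56%: 35,500 × 2.16964910824 ≈ 77,022.5433.
Then 9 years at 9.8%: 77,022.5433 × 2.36569519342 ≈ 182,211.8606.

$182,212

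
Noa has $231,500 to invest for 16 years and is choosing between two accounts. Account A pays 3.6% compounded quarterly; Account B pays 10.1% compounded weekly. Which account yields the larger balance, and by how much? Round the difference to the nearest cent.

Account A growth factor: (1 + 0.009)^64 ≈ 1.77433099521; balance ≈ 410,757.6254.
Account B growth factor: (1 + 0.101/52)^832 ≈ 5.025036133074; balance ≈ 1,163,295.8648.
Account B is larger by 752,538.2394.

Account B, by $752,538.24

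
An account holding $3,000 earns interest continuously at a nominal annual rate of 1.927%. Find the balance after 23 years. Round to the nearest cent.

A = P·e^(rt) = 3,000·e^(0.01927·23) = 3,000·e^0.44321.
e^0.44321 ≈ 1.557699417, so A ≈ 4,673.0983.

$4,673.10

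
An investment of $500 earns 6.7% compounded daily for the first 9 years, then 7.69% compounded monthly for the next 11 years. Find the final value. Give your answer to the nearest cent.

After 9 years at 6.7%: 500 × 1.827492234 ≈ 913.7461.
Then 11 years at 7.69%: 913.7461 × 2.323793825 ≈ 2,123.3576.

$2,123.36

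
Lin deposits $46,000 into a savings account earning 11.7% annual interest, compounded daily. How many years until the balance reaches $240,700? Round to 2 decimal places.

14.15 years

We need (1 + 0.000320548)^(365t) = 5.2326, so 365t = ln 5.2326 / ln 1.000321 ≈ 5163.5807.
t ≈ 5163.5807/365 = 14.1468 years.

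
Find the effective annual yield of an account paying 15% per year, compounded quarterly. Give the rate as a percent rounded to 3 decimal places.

15.865%

EAR = (1 + 15%/4)^4 − 1 = (1 + 0.0375)^4 − 1.
(1 + 0.0375)^4 ≈ 1.15865, so EAR ≈ 15.86504%.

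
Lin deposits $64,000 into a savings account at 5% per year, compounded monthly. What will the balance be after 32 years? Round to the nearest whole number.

Periodic rate = 5%/12 = 0.00416667; periods = 12·32 = 384.
A = 64,000·(1 + 0.05/12)^384 ≈ 64,000·4.93659536925 ≈ 315,942.1036.

$315,942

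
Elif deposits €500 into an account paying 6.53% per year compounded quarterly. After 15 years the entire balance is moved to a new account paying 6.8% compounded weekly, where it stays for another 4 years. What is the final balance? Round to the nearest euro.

Phase 1: 500·(1 + 0.016325)^60 ≈ 1,321.0721.
Phase 2: 1,321.0721·(1 + 0.068/52)^208 ≈ 1,733.7140.

€1,734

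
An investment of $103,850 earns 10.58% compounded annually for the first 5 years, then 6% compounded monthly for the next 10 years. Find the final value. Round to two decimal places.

$312,404.18

After 5 years at 10.58%: 103,850 × 1.65341901549 ≈ 171,707.5648.
Then 10 years at 6%: 171,707.5648 × 1.81939673403 ≈ 312,404.1825.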